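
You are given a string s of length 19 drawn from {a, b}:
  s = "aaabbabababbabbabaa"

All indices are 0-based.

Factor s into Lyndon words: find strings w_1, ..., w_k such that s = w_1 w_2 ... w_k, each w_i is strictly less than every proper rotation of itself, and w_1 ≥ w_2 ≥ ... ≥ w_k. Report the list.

["aaabbabababbabbab", "a", "a"]

emit factor 1: 'aaabbabababbabbab' (i=0, period=17)
emit factor 2: 'a' (i=17, period=1)
emit factor 3: 'a' (i=18, period=1)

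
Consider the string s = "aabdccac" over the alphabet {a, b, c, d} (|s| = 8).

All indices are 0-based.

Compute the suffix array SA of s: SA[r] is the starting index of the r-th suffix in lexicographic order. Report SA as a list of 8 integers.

sorted suffixes:
  #0 SA[0]=0  'aabdccac'
  #1 SA[1]=1  'abdccac'
  #2 SA[2]=6  'ac'
  #3 SA[3]=2  'bdccac'
  #4 SA[4]=7  'c'
  #5 SA[5]=5  'cac'
  #6 SA[6]=4  'ccac'
  #7 SA[7]=3  'dccac'

[0, 1, 6, 2, 7, 5, 4, 3]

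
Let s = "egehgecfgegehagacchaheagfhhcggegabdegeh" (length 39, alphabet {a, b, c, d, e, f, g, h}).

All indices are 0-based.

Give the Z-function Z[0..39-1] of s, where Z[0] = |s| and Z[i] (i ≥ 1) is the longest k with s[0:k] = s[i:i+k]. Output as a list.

[39, 0, 1, 0, 0, 1, 0, 0, 0, 4, 0, 1, 0, 0, 0, 0, 0, 0, 0, 0, 0, 1, 0, 0, 0, 0, 0, 0, 0, 0, 2, 0, 0, 0, 0, 4, 0, 1, 0]

Z[0]=39
i=1: outside box; Z[1]=0
i=2: outside box; Z[2]=1 grow→box=[2,3)
i=3: outside box; Z[3]=0
i=4: outside box; Z[4]=0
i=5: outside box; Z[5]=1 grow→box=[5,6)
i=6: outside box; Z[6]=0
i=7: outside box; Z[7]=0
i=8: outside box; Z[8]=0
i=9: outside box; Z[9]=4 grow→box=[9,13)
i=10: min(r-i=3, Z[1]=0)=0; Z[10]=0
i=11: min(r-i=2, Z[2]=1)=1; Z[11]=1
i=12: min(r-i=1, Z[3]=0)=0; Z[12]=0
i=13: outside box; Z[13]=0
i=14: outside box; Z[14]=0
i=15: outside box; Z[15]=0
i=16: outside box; Z[16]=0
i=17: outside box; Z[17]=0
i=18: outside box; Z[18]=0
i=19: outside box; Z[19]=0
i=20: outside box; Z[20]=0
i=21: outside box; Z[21]=1 grow→box=[21,22)
i=22: outside box; Z[22]=0
i=23: outside box; Z[23]=0
i=24: outside box; Z[24]=0
i=25: outside box; Z[25]=0
i=26: outside box; Z[26]=0
i=27: outside box; Z[27]=0
i=28: outside box; Z[28]=0
i=29: outside box; Z[29]=0
i=30: outside box; Z[30]=2 grow→box=[30,32)
i=31: min(r-i=1, Z[1]=0)=0; Z[31]=0
i=32: outside box; Z[32]=0
i=33: outside box; Z[33]=0
i=34: outside box; Z[34]=0
i=35: outside box; Z[35]=4 grow→box=[35,39)
i=36: min(r-i=3, Z[1]=0)=0; Z[36]=0
i=37: min(r-i=2, Z[2]=1)=1; Z[37]=1
i=38: min(r-i=1, Z[3]=0)=0; Z[38]=0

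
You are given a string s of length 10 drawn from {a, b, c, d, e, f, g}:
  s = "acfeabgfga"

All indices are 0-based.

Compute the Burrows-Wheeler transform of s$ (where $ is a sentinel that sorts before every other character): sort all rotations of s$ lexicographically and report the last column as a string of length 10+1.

age$aafcgfb

rank  rotation     last
    0  $acfeabgfga  a
    1  a$acfeabgfg  g
    2  abgfga$acfe  e
    3  acfeabgfga$  $
    4  bgfga$acfea  a
    5  cfeabgfga$a  a
    6  eabgfga$acf  f
    7  feabgfga$ac  c
    8  fga$acfeabg  g
    9  ga$acfeabgf  f
   10  gfga$acfeab  b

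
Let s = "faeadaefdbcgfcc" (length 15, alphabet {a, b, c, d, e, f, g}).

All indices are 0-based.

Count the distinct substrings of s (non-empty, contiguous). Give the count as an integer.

111

sorted suffixes:
  #0 SA[0]=3  'adaefdbcgfcc'
  #1 SA[1]=1  'aeadaefdbcgfcc'
  #2 SA[2]=5  'aefdbcgfcc'
  #3 SA[3]=9  'bcgfcc'
  #4 SA[4]=14  'c'
  #5 SA[5]=13  'cc'
  #6 SA[6]=10  'cgfcc'
  #7 SA[7]=4  'daefdbcgfcc'
  #8 SA[8]=8  'dbcgfcc'
  #9 SA[9]=2  'eadaefdbcgfcc'
  #10 SA[10]=6  'efdbcgfcc'
  #11 SA[11]=0  'faeadaefdbcgfcc'
  #12 SA[12]=12  'fcc'
  #13 SA[13]=7  'fdbcgfcc'
  #14 SA[14]=11  'gfcc'

SA = [3, 1, 5, 9, 14, 13, 10, 4, 8, 2, 6, 0, 12, 7, 11]
[i] adj suffixes → lcp
  [1] 3/1 → 1 ('a')
  [2] 1/5 → 2 ('ae')
  [3] 5/9 → 0 ('')
  [4] 9/14 → 0 ('')
  [5] 14/13 → 1 ('c')
  [6] 13/10 → 1 ('c')
  [7] 10/4 → 0 ('')
  [8] 4/8 → 1 ('d')
  [9] 8/2 → 0 ('')
  [10] 2/6 → 1 ('e')
  [11] 6/0 → 0 ('')
  [12] 0/12 → 1 ('f')
  [13] 12/7 → 1 ('f')
  [14] 7/11 → 0 ('')

n(n+1)/2 = 15·16/2 = 120
Σ LCP = 0 + 1 + 2 + 0 + 0 + 1 + 1 + 0 + 1 + 0 + 1 + 0 + 1 + 1 + 0 = 9
distinct = 120 − 9 = 111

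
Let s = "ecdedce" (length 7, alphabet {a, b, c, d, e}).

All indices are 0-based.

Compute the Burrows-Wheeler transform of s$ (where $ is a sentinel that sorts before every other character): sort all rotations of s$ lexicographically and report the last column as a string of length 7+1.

rank  rotation  last
    0  $ecdedce  e
    1  cdedce$e  e
    2  ce$ecded  d
    3  dce$ecde  e
    4  dedce$ec  c
    5  e$ecdedc  c
    6  ecdedce$  $
    7  edce$ecd  d

eedecc$d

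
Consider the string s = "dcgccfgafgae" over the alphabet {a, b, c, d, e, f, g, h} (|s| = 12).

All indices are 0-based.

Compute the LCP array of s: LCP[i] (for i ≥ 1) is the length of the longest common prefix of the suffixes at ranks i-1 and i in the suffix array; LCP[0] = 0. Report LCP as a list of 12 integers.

sorted suffixes:
  #0 SA[0]=10  'ae'
  #1 SA[1]=7  'afgae'
  #2 SA[2]=3  'ccfgafgae'
  #3 SA[3]=4  'cfgafgae'
  #4 SA[4]=1  'cgccfgafgae'
  #5 SA[5]=0  'dcgccfgafgae'
  #6 SA[6]=11  'e'
  #7 SA[7]=8  'fgae'
  #8 SA[8]=5  'fgafgae'
  #9 SA[9]=9  'gae'
  #10 SA[10]=6  'gafgae'
  #11 SA[11]=2  'gccfgafgae'

SA = [10, 7, 3, 4, 1, 0, 11, 8, 5, 9, 6, 2]
[i] adj suffixes → lcp
  [1] 10/7 → 1 ('a')
  [2] 7/3 → 0 ('')
  [3] 3/4 → 1 ('c')
  [4] 4/1 → 1 ('c')
  [5] 1/0 → 0 ('')
  [6] 0/11 → 0 ('')
  [7] 11/8 → 0 ('')
  [8] 8/5 → 3 ('fga')
  [9] 5/9 → 0 ('')
  [10] 9/6 → 2 ('ga')
  [11] 6/2 → 1 ('g')

[0, 1, 0, 1, 1, 0, 0, 0, 3, 0, 2, 1]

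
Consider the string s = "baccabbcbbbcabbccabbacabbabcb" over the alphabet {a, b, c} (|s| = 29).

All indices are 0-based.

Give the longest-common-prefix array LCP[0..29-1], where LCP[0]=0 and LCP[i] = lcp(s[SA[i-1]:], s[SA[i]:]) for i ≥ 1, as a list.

[0, 4, 3, 4, 2, 1, 2, 0, 1, 2, 3, 1, 3, 2, 2, 3, 3, 1, 2, 3, 2, 0, 5, 4, 5, 1, 2, 1, 5]

rank | idx | suffix
   0 |  22 | abbabcb
   1 |  17 | abbacabbabcb
   2 |   4 | abbcbbbcabbccabbacabbabcb
   3 |  12 | abbccabbacabbabcb
   4 |  25 | abcb
   5 |  20 | acabbabcb
   6 |   1 | accabbcbbbcabbccabbacabbabcb
   7 |  28 | b
   8 |  24 | babcb
   9 |  19 | bacabbabcb
  10 |   0 | baccabbcbbbcabbccabbacabbabcb
  11 |  23 | bbabcb
  12 |  18 | bbacabbabcb
  13 |   8 | bbbcabbccabbacabbabcb
  14 |   9 | bbcabbccabbacabbabcb
  15 |   5 | bbcbbbcabbccabbacabbabcb
  16 |  13 | bbccabbacabbabcb
  17 |  10 | bcabbccabbacabbabcb
  18 |  26 | bcb
  19 |   6 | bcbbbcabbccabbacabbabcb
  20 |  14 | bccabbacabbabcb
  21 |  21 | cabbabcb
  22 |  16 | cabbacabbabcb
  23 |   3 | cabbcbbbcabbccabbacabbabcb
  24 |  11 | cabbccabbacabbabcb
  25 |  27 | cb
  26 |   7 | cbbbcabbccabbacabbabcb
  27 |  15 | ccabbacabbabcb
  28 |   2 | ccabbcbbbcabbccabbacabbabcb

SA = [22, 17, 4, 12, 25, 20, 1, 28, 24, 19, 0, 23, 18, 8, 9, 5, 13, 10, 26, 6, 14, 21, 16, 3, 11, 27, 7, 15, 2]
i: (SA[i-1],SA[i]) lcp shared
  1: (22,17) 4 'abba'
  2: (17,4) 3 'abb'
  3: (4,12) 4 'abbc'
  4: (12,25) 2 'ab'
  5: (25,20) 1 'a'
  6: (20,1) 2 'ac'
  7: (1,28) 0 ''
  8: (28,24) 1 'b'
  9: (24,19) 2 'ba'
  10: (19,0) 3 'bac'
  11: (0,23) 1 'b'
  12: (23,18) 3 'bba'
  13: (18,8) 2 'bb'
  14: (8,9) 2 'bb'
  15: (9,5) 3 'bbc'
  16: (5,13) 3 'bbc'
  17: (13,10) 1 'b'
  18: (10,26) 2 'bc'
  19: (26,6) 3 'bcb'
  20: (6,14) 2 'bc'
  21: (14,21) 0 ''
  22: (21,16) 5 'cabba'
  23: (16,3) 4 'cabb'
  24: (3,11) 5 'cabbc'
  25: (11,27) 1 'c'
  26: (27,7) 2 'cb'
  27: (7,15) 1 'c'
  28: (15,2) 5 'ccabb'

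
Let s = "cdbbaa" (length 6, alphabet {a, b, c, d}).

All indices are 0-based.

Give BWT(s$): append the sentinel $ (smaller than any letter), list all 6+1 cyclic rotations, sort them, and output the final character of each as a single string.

aabbd$c

rank  rotation last
    0  $cdbbaa  a
    1  a$cdbba  a
    2  aa$cdbb  b
    3  baa$cdb  b
    4  bbaa$cd  d
    5  cdbbaa$  $
    6  dbbaa$c  c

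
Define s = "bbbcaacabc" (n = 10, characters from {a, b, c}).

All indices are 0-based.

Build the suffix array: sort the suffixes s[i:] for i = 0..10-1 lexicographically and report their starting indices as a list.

rank→(start, suffix):
  0 → (4, 'aacabc')
  1 → (7, 'abc')
  2 → (5, 'acabc')
  3 → (0, 'bbbcaacabc')
  4 → (1, 'bbcaacabc')
  5 → (8, 'bc')
  6 → (2, 'bcaacabc')
  7 → (9, 'c')
  8 → (3, 'caacabc')
  9 → (6, 'cabc')

[4, 7, 5, 0, 1, 8, 2, 9, 3, 6]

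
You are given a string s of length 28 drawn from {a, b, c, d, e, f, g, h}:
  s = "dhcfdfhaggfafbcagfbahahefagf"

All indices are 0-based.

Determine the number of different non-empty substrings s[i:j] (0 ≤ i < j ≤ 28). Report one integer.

377

sorted suffixes:
  #0 SA[0]=11  'afbcagfbahahefagf'
  #1 SA[1]=25  'agf'
  #2 SA[2]=15  'agfbahahefagf'
  #3 SA[3]=7  'aggfafbcagfbahahefagf'
  #4 SA[4]=19  'ahahefagf'
  #5 SA[5]=21  'ahefagf'
  #6 SA[6]=18  'bahahefagf'
  #7 SA[7]=13  'bcagfbahahefagf'
  #8 SA[8]=14  'cagfbahahefagf'
  #9 SA[9]=2  'cfdfhaggfafbcagfbahahefagf'
  #10 SA[10]=4  'dfhaggfafbcagfbahahefagf'
  #11 SA[11]=0  'dhcfdfhaggfafbcagfbahahefagf'
  #12 SA[12]=23  'efagf'
  #13 SA[13]=27  'f'
  #14 SA[14]=10  'fafbcagfbahahefagf'
  #15 SA[15]=24  'fagf'
  #16 SA[16]=17  'fbahahefagf'
  #17 SA[17]=12  'fbcagfbahahefagf'
  #18 SA[18]=3  'fdfhaggfafbcagfbahahefagf'
  #19 SA[19]=5  'fhaggfafbcagfbahahefagf'
  #20 SA[20]=26  'gf'
  #21 SA[21]=9  'gfafbcagfbahahefagf'
  #22 SA[22]=16  'gfbahahefagf'
  #23 SA[23]=8  'ggfafbcagfbahahefagf'
  #24 SA[24]=6  'haggfafbcagfbahahefagf'
  #25 SA[25]=20  'hahefagf'
  #26 SA[26]=1  'hcfdfhaggfafbcagfbahahefagf'
  #27 SA[27]=22  'hefagf'

SA = [11, 25, 15, 7, 19, 21, 18, 13, 14, 2, 4, 0, 23, 27, 10, 24, 17, 12, 3, 5, 26, 9, 16, 8, 6, 20, 1, 22]
[i] adj suffixes → lcp
  [1] 11/25 → 1 ('a')
  [2] 25/15 → 3 ('agf')
  [3] 15/7 → 2 ('ag')
  [4] 7/19 → 1 ('a')
  [5] 19/21 → 2 ('ah')
  [6] 21/18 → 0 ('')
  [7] 18/13 → 1 ('b')
  [8] 13/14 → 0 ('')
  [9] 14/2 → 1 ('c')
  [10] 2/4 → 0 ('')
  [11] 4/0 → 1 ('d')
  [12] 0/23 → 0 ('')
  [13] 23/27 → 0 ('')
  [14] 27/10 → 1 ('f')
  [15] 10/24 → 2 ('fa')
  [16] 24/17 → 1 ('f')
  [17] 17/12 → 2 ('fb')
  [18] 12/3 → 1 ('f')
  [19] 3/5 → 1 ('f')
  [20] 5/26 → 0 ('')
  [21] 26/9 → 2 ('gf')
  [22] 9/16 → 2 ('gf')
  [23] 16/8 → 1 ('g')
  [24] 8/6 → 0 ('')
  [25] 6/20 → 2 ('ha')
  [26] 20/1 → 1 ('h')
  [27] 1/22 → 1 ('h')

n(n+1)/2 = 28·29/2 = 406
Σ LCP = 0 + 1 + 3 + 2 + 1 + 2 + 0 + 1 + 0 + 1 + 0 + 1 + 0 + 0 + 1 + 2 + 1 + 2 + 1 + 1 + 0 + 2 + 2 + 1 + 0 + 2 + 1 + 1 = 29
distinct = 406 − 29 = 377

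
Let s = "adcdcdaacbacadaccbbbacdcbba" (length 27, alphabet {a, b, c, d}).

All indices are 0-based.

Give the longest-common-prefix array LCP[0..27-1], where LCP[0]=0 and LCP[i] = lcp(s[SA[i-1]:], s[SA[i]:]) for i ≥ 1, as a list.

[0, 1, 1, 2, 2, 2, 1, 2, 0, 2, 3, 1, 3, 2, 0, 1, 2, 3, 1, 1, 2, 3, 0, 2, 1, 2, 3]

rank | idx | suffix
   0 |  26 | a
   1 |   6 | aacbacadaccbbbacdcbba
   2 |  10 | acadaccbbbacdcbba
   3 |   7 | acbacadaccbbbacdcbba
   4 |  14 | accbbbacdcbba
   5 |  20 | acdcbba
   6 |  12 | adaccbbbacdcbba
   7 |   0 | adcdcdaacbacadaccbbbacdcbba
   8 |  25 | ba
   9 |   9 | bacadaccbbbacdcbba
  10 |  19 | bacdcbba
  11 |  24 | bba
  12 |  18 | bbacdcbba
  13 |  17 | bbbacdcbba
  14 |  11 | cadaccbbbacdcbba
  15 |   8 | cbacadaccbbbacdcbba
  16 |  23 | cbba
  17 |  16 | cbbbacdcbba
  18 |  15 | ccbbbacdcbba
  19 |   4 | cdaacbacadaccbbbacdcbba
  20 |  21 | cdcbba
  21 |   2 | cdcdaacbacadaccbbbacdcbba
  22 |   5 | daacbacadaccbbbacdcbba
  23 |  13 | daccbbbacdcbba
  24 |  22 | dcbba
  25 |   3 | dcdaacbacadaccbbbacdcbba
  26 |   1 | dcdcdaacbacadaccbbbacdcbba

SA = [26, 6, 10, 7, 14, 20, 12, 0, 25, 9, 19, 24, 18, 17, 11, 8, 23, 16, 15, 4, 21, 2, 5, 13, 22, 3, 1]
i: (SA[i-1],SA[i]) lcp shared
  1: (26,6) 1 'a'
  2: (6,10) 1 'a'
  3: (10,7) 2 'ac'
  4: (7,14) 2 'ac'
  5: (14,20) 2 'ac'
  6: (20,12) 1 'a'
  7: (12,0) 2 'ad'
  8: (0,25) 0 ''
  9: (25,9) 2 'ba'
  10: (9,19) 3 'bac'
  11: (19,24) 1 'b'
  12: (24,18) 3 'bba'
  13: (18,17) 2 'bb'
  14: (17,11) 0 ''
  15: (11,8) 1 'c'
  16: (8,23) 2 'cb'
  17: (23,16) 3 'cbb'
  18: (16,15) 1 'c'
  19: (15,4) 1 'c'
  20: (4,21) 2 'cd'
  21: (21,2) 3 'cdc'
  22: (2,5) 0 ''
  23: (5,13) 2 'da'
  24: (13,22) 1 'd'
  25: (22,3) 2 'dc'
  26: (3,1) 3 'dcd'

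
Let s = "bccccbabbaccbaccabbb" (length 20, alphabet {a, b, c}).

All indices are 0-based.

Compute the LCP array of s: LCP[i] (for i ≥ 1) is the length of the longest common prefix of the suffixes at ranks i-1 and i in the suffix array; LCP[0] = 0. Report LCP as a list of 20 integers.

[0, 3, 1, 3, 0, 1, 2, 4, 1, 2, 2, 1, 0, 1, 3, 1, 2, 4, 2, 3]

rank | idx | suffix
   0 |   6 | abbaccbaccabbb
   1 |  16 | abbb
   2 |  13 | accabbb
   3 |   9 | accbaccabbb
   4 |  19 | b
   5 |   5 | babbaccbaccabbb
   6 |  12 | baccabbb
   7 |   8 | baccbaccabbb
   8 |  18 | bb
   9 |   7 | bbaccbaccabbb
  10 |  17 | bbb
  11 |   0 | bccccbabbaccbaccabbb
  12 |  15 | cabbb
  13 |   4 | cbabbaccbaccabbb
  14 |  11 | cbaccabbb
  15 |  14 | ccabbb
  16 |   3 | ccbabbaccbaccabbb
  17 |  10 | ccbaccabbb
  18 |   2 | cccbabbaccbaccabbb
  19 |   1 | ccccbabbaccbaccabbb

SA = [6, 16, 13, 9, 19, 5, 12, 8, 18, 7, 17, 0, 15, 4, 11, 14, 3, 10, 2, 1]
[i] adj suffixes → lcp
  [1] 6/16 → 3 ('abb')
  [2] 16/13 → 1 ('a')
  [3] 13/9 → 3 ('acc')
  [4] 9/19 → 0 ('')
  [5] 19/5 → 1 ('b')
  [6] 5/12 → 2 ('ba')
  [7] 12/8 → 4 ('bacc')
  [8] 8/18 → 1 ('b')
  [9] 18/7 → 2 ('bb')
  [10] 7/17 → 2 ('bb')
  [11] 17/0 → 1 ('b')
  [12] 0/15 → 0 ('')
  [13] 15/4 → 1 ('c')
  [14] 4/11 → 3 ('cba')
  [15] 11/14 → 1 ('c')
  [16] 14/3 → 2 ('cc')
  [17] 3/10 → 4 ('ccba')
  [18] 10/2 → 2 ('cc')
  [19] 2/1 → 3 ('ccc')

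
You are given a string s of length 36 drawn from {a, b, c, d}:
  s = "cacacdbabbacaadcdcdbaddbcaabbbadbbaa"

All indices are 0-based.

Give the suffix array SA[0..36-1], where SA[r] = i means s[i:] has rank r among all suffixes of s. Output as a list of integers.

[35, 34, 25, 12, 7, 26, 10, 1, 3, 30, 13, 20, 33, 6, 9, 29, 19, 32, 8, 28, 27, 23, 24, 11, 0, 2, 4, 17, 15, 5, 18, 31, 22, 16, 14, 21]

rank | idx | suffix
   0 |  35 | a
   1 |  34 | aa
   2 |  25 | aabbbadbbaa
   3 |  12 | aadcdcdbaddbcaabbbadbbaa
   4 |   7 | abbacaadcdcdbaddbcaabbbadbbaa
   5 |  26 | abbbadbbaa
   6 |  10 | acaadcdcdbaddbcaabbbadbbaa
   7 |   1 | acacdbabbacaadcdcdbaddbcaabbbadbbaa
   8 |   3 | acdbabbacaadcdcdbaddbcaabbbadbbaa
   9 |  30 | adbbaa
  10 |  13 | adcdcdbaddbcaabbbadbbaa
  11 |  20 | addbcaabbbadbbaa
  12 |  33 | baa
  13 |   6 | babbacaadcdcdbaddbcaabbbadbbaa
  14 |   9 | bacaadcdcdbaddbcaabbbadbbaa
  15 |  29 | badbbaa
  16 |  19 | baddbcaabbbadbbaa
  17 |  32 | bbaa
  18 |   8 | bbacaadcdcdbaddbcaabbbadbbaa
  19 |  28 | bbadbbaa
  20 |  27 | bbbadbbaa
  21 |  23 | bcaabbbadbbaa
  22 |  24 | caabbbadbbaa
  23 |  11 | caadcdcdbaddbcaabbbadbbaa
  24 |   0 | cacacdbabbacaadcdcdbaddbcaabbbadbbaa
  25 |   2 | cacdbabbacaadcdcdbaddbcaabbbadbbaa
  26 |   4 | cdbabbacaadcdcdbaddbcaabbbadbbaa
  27 |  17 | cdbaddbcaabbbadbbaa
  28 |  15 | cdcdbaddbcaabbbadbbaa
  29 |   5 | dbabbacaadcdcdbaddbcaabbbadbbaa
  30 |  18 | dbaddbcaabbbadbbaa
  31 |  31 | dbbaa
  32 |  22 | dbcaabbbadbbaa
  33 |  16 | dcdbaddbcaabbbadbbaa
  34 |  14 | dcdcdbaddbcaabbbadbbaa
  35 |  21 | ddbcaabbbadbbaa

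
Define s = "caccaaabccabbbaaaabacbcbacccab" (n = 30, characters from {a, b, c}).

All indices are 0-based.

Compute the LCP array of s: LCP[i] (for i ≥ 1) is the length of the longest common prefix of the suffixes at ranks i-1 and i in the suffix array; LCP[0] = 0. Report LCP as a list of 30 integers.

sorted suffixes:
  #0 SA[0]=14  'aaaabacbcbacccab'
  #1 SA[1]=15  'aaabacbcbacccab'
  #2 SA[2]=4  'aaabccabbbaaaabacbcbacccab'
  #3 SA[3]=16  'aabacbcbacccab'
  #4 SA[4]=5  'aabccabbbaaaabacbcbacccab'
  #5 SA[5]=28  'ab'
  #6 SA[6]=17  'abacbcbacccab'
  #7 SA[7]=10  'abbbaaaabacbcbacccab'
  #8 SA[8]=6  'abccabbbaaaabacbcbacccab'
  #9 SA[9]=19  'acbcbacccab'
  #10 SA[10]=1  'accaaabccabbbaaaabacbcbacccab'
  #11 SA[11]=24  'acccab'
  #12 SA[12]=29  'b'
  #13 SA[13]=13  'baaaabacbcbacccab'
  #14 SA[14]=18  'bacbcbacccab'
  #15 SA[15]=23  'bacccab'
  #16 SA[16]=12  'bbaaaabacbcbacccab'
  #17 SA[17]=11  'bbbaaaabacbcbacccab'
  #18 SA[18]=21  'bcbacccab'
  #19 SA[19]=7  'bccabbbaaaabacbcbacccab'
  #20 SA[20]=3  'caaabccabbbaaaabacbcbacccab'
  #21 SA[21]=27  'cab'
  #22 SA[22]=9  'cabbbaaaabacbcbacccab'
  #23 SA[23]=0  'caccaaabccabbbaaaabacbcbacccab'
  #24 SA[24]=22  'cbacccab'
  #25 SA[25]=20  'cbcbacccab'
  #26 SA[26]=2  'ccaaabccabbbaaaabacbcbacccab'
  #27 SA[27]=26  'ccab'
  #28 SA[28]=8  'ccabbbaaaabacbcbacccab'
  #29 SA[29]=25  'cccab'

SA = [14, 15, 4, 16, 5, 28, 17, 10, 6, 19, 1, 24, 29, 13, 18, 23, 12, 11, 21, 7, 3, 27, 9, 0, 22, 20, 2, 26, 8, 25]
rank  pair      lcp
   1  s[14:],s[15:]  3  'aaa'
   2  s[15:],s[4:]  4  'aaab'
   3  s[4:],s[16:]  2  'aa'
   4  s[16:],s[5:]  3  'aab'
   5  s[5:],s[28:]  1  'a'
   6  s[28:],s[17:]  2  'ab'
   7  s[17:],s[10:]  2  'ab'
   8  s[10:],s[6:]  2  'ab'
   9  s[6:],s[19:]  1  'a'
  10  s[19:],s[1:]  2  'ac'
  11  s[1:],s[24:]  3  'acc'
  12  s[24:],s[29:]  0  ''
  13  s[29:],s[13:]  1  'b'
  14  s[13:],s[18:]  2  'ba'
  15  s[18:],s[23:]  3  'bac'
  16  s[23:],s[12:]  1  'b'
  17  s[12:],s[11:]  2  'bb'
  18  s[11:],s[21:]  1  'b'
  19  s[21:],s[7:]  2  'bc'
  20  s[7:],s[3:]  0  ''
  21  s[3:],s[27:]  2  'ca'
  22  s[27:],s[9:]  3  'cab'
  23  s[9:],s[0:]  2  'ca'
  24  s[0:],s[22:]  1  'c'
  25  s[22:],s[20:]  2  'cb'
  26  s[20:],s[2:]  1  'c'
  27  s[2:],s[26:]  3  'cca'
  28  s[26:],s[8:]  4  'ccab'
  29  s[8:],s[25:]  2  'cc'

[0, 3, 4, 2, 3, 1, 2, 2, 2, 1, 2, 3, 0, 1, 2, 3, 1, 2, 1, 2, 0, 2, 3, 2, 1, 2, 1, 3, 4, 2]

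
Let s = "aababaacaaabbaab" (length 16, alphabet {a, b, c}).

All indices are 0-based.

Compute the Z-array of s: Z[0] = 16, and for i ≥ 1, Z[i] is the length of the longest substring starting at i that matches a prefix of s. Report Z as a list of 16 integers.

Z[0]=16
i=1: fresh scan; Z[1]=1 grow→box=[1,2)
i=2: fresh scan; Z[2]=0
i=3: fresh scan; Z[3]=1 grow→box=[3,4)
i=4: fresh scan; Z[4]=0
i=5: fresh scan; Z[5]=2 grow→box=[5,7)
i=6: min(r-i=1, Z[1]=1)=1; Z[6]=1
i=7: fresh scan; Z[7]=0
i=8: fresh scan; Z[8]=2 grow→box=[8,10)
i=9: min(r-i=1, Z[1]=1)=1; Z[9]=3 grow→box=[9,12)
i=10: min(r-i=2, Z[1]=1)=1; Z[10]=1
i=11: min(r-i=1, Z[2]=0)=0; Z[11]=0
i=12: fresh scan; Z[12]=0
i=13: fresh scan; Z[13]=3 grow→box=[13,16)
i=14: min(r-i=2, Z[1]=1)=1; Z[14]=1
i=15: min(r-i=1, Z[2]=0)=0; Z[15]=0

[16, 1, 0, 1, 0, 2, 1, 0, 2, 3, 1, 0, 0, 3, 1, 0]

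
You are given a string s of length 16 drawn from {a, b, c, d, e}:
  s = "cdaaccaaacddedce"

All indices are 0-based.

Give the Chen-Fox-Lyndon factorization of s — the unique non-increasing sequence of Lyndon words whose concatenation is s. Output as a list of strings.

["cd", "aacc", "aaacddedce"]

emit factor 1: 'cd' (i=0, period=2)
emit factor 2: 'aacc' (i=2, period=4)
emit factor 3: 'aaacddedce' (i=6, period=10)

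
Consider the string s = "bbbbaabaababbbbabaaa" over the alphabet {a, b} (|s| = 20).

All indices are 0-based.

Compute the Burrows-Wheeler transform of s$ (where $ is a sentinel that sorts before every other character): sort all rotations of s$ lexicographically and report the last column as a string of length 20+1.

rank  rotation               last
    0  $bbbbaabaababbbbabaaa  a
    1  a$bbbbaabaababbbbabaa  a
    2  aa$bbbbaabaababbbbaba  a
    3  aaa$bbbbaabaababbbbab  b
    4  aabaababbbbabaaa$bbbb  b
    5  aababbbbabaaa$bbbbaab  b
    6  abaaa$bbbbaabaababbbb  b
    7  abaababbbbabaaa$bbbba  a
    8  ababbbbabaaa$bbbbaaba  a
    9  abbbbabaaa$bbbbaabaab  b
   10  baaa$bbbbaabaababbbba  a
   11  baabaababbbbabaaa$bbb  b
   12  baababbbbabaaa$bbbbaa  a
   13  babaaa$bbbbaabaababbb  b
   14  babbbbabaaa$bbbbaabaa  a
   15  bbaabaababbbbabaaa$bb  b
   16  bbabaaa$bbbbaabaababb  b
   17  bbbaabaababbbbabaaa$b  b
   18  bbbabaaa$bbbbaabaabab  b
   19  bbbbaabaababbbbabaaa$  $
   20  bbbbabaaa$bbbbaabaaba  a

aaabbbbaababababbbb$a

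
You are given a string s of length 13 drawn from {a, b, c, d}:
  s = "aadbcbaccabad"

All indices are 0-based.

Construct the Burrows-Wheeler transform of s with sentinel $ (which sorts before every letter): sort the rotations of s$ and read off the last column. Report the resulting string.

d$cbbacadcbaaa

rank  rotation        last
    0  $aadbcbaccabad  d
    1  aadbcbaccabad$  $
    2  abad$aadbcbacc  c
    3  accabad$aadbcb  b
    4  ad$aadbcbaccab  b
    5  adbcbaccabad$a  a
    6  baccabad$aadbc  c
    7  bad$aadbcbacca  a
    8  bcbaccabad$aad  d
    9  cabad$aadbcbac  c
   10  cbaccabad$aadb  b
   11  ccabad$aadbcba  a
   12  d$aadbcbaccaba  a
   13  dbcbaccabad$aa  a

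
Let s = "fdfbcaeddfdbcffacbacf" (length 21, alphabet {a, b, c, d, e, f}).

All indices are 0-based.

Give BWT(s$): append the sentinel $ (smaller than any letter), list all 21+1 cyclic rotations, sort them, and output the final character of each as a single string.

ffbccfdbaabfefdacfdd$c

rank  rotation                last
    0  $fdfbcaeddfdbcffacbacf  f
    1  acbacf$fdfbcaeddfdbcff  f
    2  acf$fdfbcaeddfdbcffacb  b
    3  aeddfdbcffacbacf$fdfbc  c
    4  bacf$fdfbcaeddfdbcffac  c
    5  bcaeddfdbcffacbacf$fdf  f
    6  bcffacbacf$fdfbcaeddfd  d
    7  caeddfdbcffacbacf$fdfb  b
    8  cbacf$fdfbcaeddfdbcffa  a
    9  cf$fdfbcaeddfdbcffacba  a
   10  cffacbacf$fdfbcaeddfdb  b
   11  dbcffacbacf$fdfbcaeddf  f
   12  ddfdbcffacbacf$fdfbcae  e
   13  dfbcaeddfdbcffacbacf$f  f
   14  dfdbcffacbacf$fdfbcaed  d
   15  eddfdbcffacbacf$fdfbca  a
   16  f$fdfbcaeddfdbcffacbac  c
   17  facbacf$fdfbcaeddfdbcf  f
   18  fbcaeddfdbcffacbacf$fd  d
   19  fdbcffacbacf$fdfbcaedd  d
   20  fdfbcaeddfdbcffacbacf$  $
   21  ffacbacf$fdfbcaeddfdbc  c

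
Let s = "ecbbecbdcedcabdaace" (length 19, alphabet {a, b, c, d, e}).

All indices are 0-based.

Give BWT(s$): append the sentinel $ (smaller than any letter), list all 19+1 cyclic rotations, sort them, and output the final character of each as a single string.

rank  rotation              last
    0  $ecbbecbdcedcabdaace  e
    1  aace$ecbbecbdcedcabd  d
    2  abdaace$ecbbecbdcedc  c
    3  ace$ecbbecbdcedcabda  a
    4  bbecbdcedcabdaace$ec  c
    5  bdaace$ecbbecbdcedca  a
    6  bdcedcabdaace$ecbbec  c
    7  becbdcedcabdaace$ecb  b
    8  cabdaace$ecbbecbdced  d
    9  cbbecbdcedcabdaace$e  e
   10  cbdcedcabdaace$ecbbe  e
   11  ce$ecbbecbdcedcabdaa  a
   12  cedcabdaace$ecbbecbd  d
   13  daace$ecbbecbdcedcab  b
   14  dcabdaace$ecbbecbdce  e
   15  dcedcabdaace$ecbbecb  b
   16  e$ecbbecbdcedcabdaac  c
   17  ecbbecbdcedcabdaace$  $
   18  ecbdcedcabdaace$ecbb  b
   19  edcabdaace$ecbbecbdc  c

edcacacbdeeadbebc$bc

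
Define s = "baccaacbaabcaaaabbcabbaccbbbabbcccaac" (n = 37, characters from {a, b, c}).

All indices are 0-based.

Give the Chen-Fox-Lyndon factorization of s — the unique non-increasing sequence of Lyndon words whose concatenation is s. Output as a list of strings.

emit factor 1: 'b' (i=0, period=1)
emit factor 2: 'acc' (i=1, period=3)
emit factor 3: 'aacb' (i=4, period=4)
emit factor 4: 'aabc' (i=8, period=4)
emit factor 5: 'aaaabbcabbaccbbbabbcccaac' (i=12, period=25)

["b", "acc", "aacb", "aabc", "aaaabbcabbaccbbbabbcccaac"]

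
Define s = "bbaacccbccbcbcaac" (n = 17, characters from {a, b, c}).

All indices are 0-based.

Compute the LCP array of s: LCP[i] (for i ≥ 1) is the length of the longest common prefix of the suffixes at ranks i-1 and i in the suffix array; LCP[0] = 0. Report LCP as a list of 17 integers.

[0, 3, 1, 2, 0, 1, 1, 2, 2, 0, 1, 1, 3, 3, 1, 4, 2]

rank→(start, suffix):
  0 → (14, 'aac')
  1 → (2, 'aacccbccbcbcaac')
  2 → (15, 'ac')
  3 → (3, 'acccbccbcbcaac')
  4 → (1, 'baacccbccbcbcaac')
  5 → (0, 'bbaacccbccbcbcaac')
  6 → (12, 'bcaac')
  7 → (10, 'bcbcaac')
  8 → (7, 'bccbcbcaac')
  9 → (16, 'c')
  10 → (13, 'caac')
  11 → (11, 'cbcaac')
  12 → (9, 'cbcbcaac')
  13 → (6, 'cbccbcbcaac')
  14 → (8, 'ccbcbcaac')
  15 → (5, 'ccbccbcbcaac')
  16 → (4, 'cccbccbcbcaac')

SA = [14, 2, 15, 3, 1, 0, 12, 10, 7, 16, 13, 11, 9, 6, 8, 5, 4]
[i] adj suffixes → lcp
  [1] 14/2 → 3 ('aac')
  [2] 2/15 → 1 ('a')
  [3] 15/3 → 2 ('ac')
  [4] 3/1 → 0 ('')
  [5] 1/0 → 1 ('b')
  [6] 0/12 → 1 ('b')
  [7] 12/10 → 2 ('bc')
  [8] 10/7 → 2 ('bc')
  [9] 7/16 → 0 ('')
  [10] 16/13 → 1 ('c')
  [11] 13/11 → 1 ('c')
  [12] 11/9 → 3 ('cbc')
  [13] 9/6 → 3 ('cbc')
  [14] 6/8 → 1 ('c')
  [15] 8/5 → 4 ('ccbc')
  [16] 5/4 → 2 ('cc')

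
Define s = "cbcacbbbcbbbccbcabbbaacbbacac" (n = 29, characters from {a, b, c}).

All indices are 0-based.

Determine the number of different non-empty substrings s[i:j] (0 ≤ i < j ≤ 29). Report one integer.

375

rank | idx | suffix
   0 |  20 | aacbbacac
   1 |  16 | abbbaacbbacac
   2 |  27 | ac
   3 |  25 | acac
   4 |  21 | acbbacac
   5 |   3 | acbbbcbbbccbcabbbaacbbacac
   6 |  19 | baacbbacac
   7 |  24 | bacac
   8 |  18 | bbaacbbacac
   9 |  23 | bbacac
  10 |  17 | bbbaacbbacac
  11 |   5 | bbbcbbbccbcabbbaacbbacac
  12 |   9 | bbbccbcabbbaacbbacac
  13 |   6 | bbcbbbccbcabbbaacbbacac
  14 |  10 | bbccbcabbbaacbbacac
  15 |  14 | bcabbbaacbbacac
  16 |   1 | bcacbbbcbbbccbcabbbaacbbacac
  17 |   7 | bcbbbccbcabbbaacbbacac
  18 |  11 | bccbcabbbaacbbacac
  19 |  28 | c
  20 |  15 | cabbbaacbbacac
  21 |  26 | cac
  22 |   2 | cacbbbcbbbccbcabbbaacbbacac
  23 |  22 | cbbacac
  24 |   4 | cbbbcbbbccbcabbbaacbbacac
  25 |   8 | cbbbccbcabbbaacbbacac
  26 |  13 | cbcabbbaacbbacac
  27 |   0 | cbcacbbbcbbbccbcabbbaacbbacac
  28 |  12 | ccbcabbbaacbbacac

SA = [20, 16, 27, 25, 21, 3, 19, 24, 18, 23, 17, 5, 9, 6, 10, 14, 1, 7, 11, 28, 15, 26, 2, 22, 4, 8, 13, 0, 12]
[i] adj suffixes → lcp
  [1] 20/16 → 1 ('a')
  [2] 16/27 → 1 ('a')
  [3] 27/25 → 2 ('ac')
  [4] 25/21 → 2 ('ac')
  [5] 21/3 → 4 ('acbb')
  [6] 3/19 → 0 ('')
  [7] 19/24 → 2 ('ba')
  [8] 24/18 → 1 ('b')
  [9] 18/23 → 3 ('bba')
  [10] 23/17 → 2 ('bb')
  [11] 17/5 → 3 ('bbb')
  [12] 5/9 → 4 ('bbbc')
  [13] 9/6 → 2 ('bb')
  [14] 6/10 → 3 ('bbc')
  [15] 10/14 → 1 ('b')
  [16] 14/1 → 3 ('bca')
  [17] 1/7 → 2 ('bc')
  [18] 7/11 → 2 ('bc')
  [19] 11/28 → 0 ('')
  [20] 28/15 → 1 ('c')
  [21] 15/26 → 2 ('ca')
  [22] 26/2 → 3 ('cac')
  [23] 2/22 → 1 ('c')
  [24] 22/4 → 3 ('cbb')
  [25] 4/8 → 5 ('cbbbc')
  [26] 8/13 → 2 ('cb')
  [27] 13/0 → 4 ('cbca')
  [28] 0/12 → 1 ('c')

n(n+1)/2 = 29·30/2 = 435
Σ LCP = 0 + 1 + 1 + 2 + 2 + 4 + 0 + 2 + 1 + 3 + 2 + 3 + 4 + 2 + 3 + 1 + 3 + 2 + 2 + 0 + 1 + 2 + 3 + 1 + 3 + 5 + 2 + 4 + 1 = 60
distinct = 435 − 60 = 375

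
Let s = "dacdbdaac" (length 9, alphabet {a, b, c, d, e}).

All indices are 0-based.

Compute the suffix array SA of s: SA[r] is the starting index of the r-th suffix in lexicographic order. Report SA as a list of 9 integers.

rank | idx | suffix
   0 |   6 | aac
   1 |   7 | ac
   2 |   1 | acdbdaac
   3 |   4 | bdaac
   4 |   8 | c
   5 |   2 | cdbdaac
   6 |   5 | daac
   7 |   0 | dacdbdaac
   8 |   3 | dbdaac

[6, 7, 1, 4, 8, 2, 5, 0, 3]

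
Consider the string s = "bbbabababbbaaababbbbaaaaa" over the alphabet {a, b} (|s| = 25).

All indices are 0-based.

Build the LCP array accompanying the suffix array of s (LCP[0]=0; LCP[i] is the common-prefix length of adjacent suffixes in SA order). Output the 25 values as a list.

sorted suffixes:
  #0 SA[0]=24  'a'
  #1 SA[1]=23  'aa'
  #2 SA[2]=22  'aaa'
  #3 SA[3]=21  'aaaa'
  #4 SA[4]=20  'aaaaa'
  #5 SA[5]=11  'aaababbbbaaaaa'
  #6 SA[6]=12  'aababbbbaaaaa'
  #7 SA[7]=3  'abababbbaaababbbbaaaaa'
  #8 SA[8]=5  'ababbbaaababbbbaaaaa'
  #9 SA[9]=13  'ababbbbaaaaa'
  #10 SA[10]=7  'abbbaaababbbbaaaaa'
  #11 SA[11]=15  'abbbbaaaaa'
  #12 SA[12]=19  'baaaaa'
  #13 SA[13]=10  'baaababbbbaaaaa'
  #14 SA[14]=2  'babababbbaaababbbbaaaaa'
  #15 SA[15]=4  'bababbbaaababbbbaaaaa'
  #16 SA[16]=6  'babbbaaababbbbaaaaa'
  #17 SA[17]=14  'babbbbaaaaa'
  #18 SA[18]=18  'bbaaaaa'
  #19 SA[19]=9  'bbaaababbbbaaaaa'
  #20 SA[20]=1  'bbabababbbaaababbbbaaaaa'
  #21 SA[21]=17  'bbbaaaaa'
  #22 SA[22]=8  'bbbaaababbbbaaaaa'
  #23 SA[23]=0  'bbbabababbbaaababbbbaaaaa'
  #24 SA[24]=16  'bbbbaaaaa'

SA = [24, 23, 22, 21, 20, 11, 12, 3, 5, 13, 7, 15, 19, 10, 2, 4, 6, 14, 18, 9, 1, 17, 8, 0, 16]
rank  pair      lcp
   1  s[24:],s[23:]  1  'a'
   2  s[23:],s[22:]  2  'aa'
   3  s[22:],s[21:]  3  'aaa'
   4  s[21:],s[20:]  4  'aaaa'
   5  s[20:],s[11:]  3  'aaa'
   6  s[11:],s[12:]  2  'aa'
   7  s[12:],s[3:]  1  'a'
   8  s[3:],s[5:]  4  'abab'
   9  s[5:],s[13:]  6  'ababbb'
  10  s[13:],s[7:]  2  'ab'
  11  s[7:],s[15:]  4  'abbb'
  12  s[15:],s[19:]  0  ''
  13  s[19:],s[10:]  4  'baaa'
  14  s[10:],s[2:]  2  'ba'
  15  s[2:],s[4:]  5  'babab'
  16  s[4:],s[6:]  3  'bab'
  17  s[6:],s[14:]  5  'babbb'
  18  s[14:],s[18:]  1  'b'
  19  s[18:],s[9:]  5  'bbaaa'
  20  s[9:],s[1:]  3  'bba'
  21  s[1:],s[17:]  2  'bb'
  22  s[17:],s[8:]  6  'bbbaaa'
  23  s[8:],s[0:]  4  'bbba'
  24  s[0:],s[16:]  3  'bbb'

[0, 1, 2, 3, 4, 3, 2, 1, 4, 6, 2, 4, 0, 4, 2, 5, 3, 5, 1, 5, 3, 2, 6, 4, 3]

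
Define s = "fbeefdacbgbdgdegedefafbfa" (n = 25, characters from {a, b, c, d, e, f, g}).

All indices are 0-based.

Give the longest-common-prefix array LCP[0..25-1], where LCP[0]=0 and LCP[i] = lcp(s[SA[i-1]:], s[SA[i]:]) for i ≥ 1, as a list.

rank→(start, suffix):
  0 → (24, 'a')
  1 → (6, 'acbgbdgdegedefafbfa')
  2 → (20, 'afbfa')
  3 → (10, 'bdgdegedefafbfa')
  4 → (1, 'beefdacbgbdgdegedefafbfa')
  5 → (22, 'bfa')
  6 → (8, 'bgbdgdegedefafbfa')
  7 → (7, 'cbgbdgdegedefafbfa')
  8 → (5, 'dacbgbdgdegedefafbfa')
  9 → (17, 'defafbfa')
  10 → (13, 'degedefafbfa')
  11 → (11, 'dgdegedefafbfa')
  12 → (16, 'edefafbfa')
  13 → (2, 'eefdacbgbdgdegedefafbfa')
  14 → (18, 'efafbfa')
  15 → (3, 'efdacbgbdgdegedefafbfa')
  16 → (14, 'egedefafbfa')
  17 → (23, 'fa')
  18 → (19, 'fafbfa')
  19 → (0, 'fbeefdacbgbdgdegedefafbfa')
  20 → (21, 'fbfa')
  21 → (4, 'fdacbgbdgdegedefafbfa')
  22 → (9, 'gbdgdegedefafbfa')
  23 → (12, 'gdegedefafbfa')
  24 → (15, 'gedefafbfa')

SA = [24, 6, 20, 10, 1, 22, 8, 7, 5, 17, 13, 11, 16, 2, 18, 3, 14, 23, 19, 0, 21, 4, 9, 12, 15]
i: (SA[i-1],SA[i]) lcp shared
  1: (24,6) 1 'a'
  2: (6,20) 1 'a'
  3: (20,10) 0 ''
  4: (10,1) 1 'b'
  5: (1,22) 1 'b'
  6: (22,8) 1 'b'
  7: (8,7) 0 ''
  8: (7,5) 0 ''
  9: (5,17) 1 'd'
  10: (17,13) 2 'de'
  11: (13,11) 1 'd'
  12: (11,16) 0 ''
  13: (16,2) 1 'e'
  14: (2,18) 1 'e'
  15: (18,3) 2 'ef'
  16: (3,14) 1 'e'
  17: (14,23) 0 ''
  18: (23,19) 2 'fa'
  19: (19,0) 1 'f'
  20: (0,21) 2 'fb'
  21: (21,4) 1 'f'
  22: (4,9) 0 ''
  23: (9,12) 1 'g'
  24: (12,15) 1 'g'

[0, 1, 1, 0, 1, 1, 1, 0, 0, 1, 2, 1, 0, 1, 1, 2, 1, 0, 2, 1, 2, 1, 0, 1, 1]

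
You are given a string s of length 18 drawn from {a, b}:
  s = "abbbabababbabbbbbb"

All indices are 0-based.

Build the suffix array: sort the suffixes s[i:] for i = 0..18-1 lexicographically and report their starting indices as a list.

sorted suffixes:
  #0 SA[0]=4  'abababbabbbbbb'
  #1 SA[1]=6  'ababbabbbbbb'
  #2 SA[2]=8  'abbabbbbbb'
  #3 SA[3]=0  'abbbabababbabbbbbb'
  #4 SA[4]=11  'abbbbbb'
  #5 SA[5]=17  'b'
  #6 SA[6]=3  'babababbabbbbbb'
  #7 SA[7]=5  'bababbabbbbbb'
  #8 SA[8]=7  'babbabbbbbb'
  #9 SA[9]=10  'babbbbbb'
  #10 SA[10]=16  'bb'
  #11 SA[11]=2  'bbabababbabbbbbb'
  #12 SA[12]=9  'bbabbbbbb'
  #13 SA[13]=15  'bbb'
  #14 SA[14]=1  'bbbabababbabbbbbb'
  #15 SA[15]=14  'bbbb'
  #16 SA[16]=13  'bbbbb'
  #17 SA[17]=12  'bbbbbb'

[4, 6, 8, 0, 11, 17, 3, 5, 7, 10, 16, 2, 9, 15, 1, 14, 13, 12]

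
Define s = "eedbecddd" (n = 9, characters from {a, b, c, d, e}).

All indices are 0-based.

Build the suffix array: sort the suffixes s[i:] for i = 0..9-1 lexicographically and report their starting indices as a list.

[3, 5, 8, 2, 7, 6, 4, 1, 0]

sorted suffixes:
  #0 SA[0]=3  'becddd'
  #1 SA[1]=5  'cddd'
  #2 SA[2]=8  'd'
  #3 SA[3]=2  'dbecddd'
  #4 SA[4]=7  'dd'
  #5 SA[5]=6  'ddd'
  #6 SA[6]=4  'ecddd'
  #7 SA[7]=1  'edbecddd'
  #8 SA[8]=0  'eedbecddd'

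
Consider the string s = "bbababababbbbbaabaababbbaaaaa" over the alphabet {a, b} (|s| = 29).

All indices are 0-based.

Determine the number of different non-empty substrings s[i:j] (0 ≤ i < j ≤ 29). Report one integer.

341

rank→(start, suffix):
  0 → (28, 'a')
  1 → (27, 'aa')
  2 → (26, 'aaa')
  3 → (25, 'aaaa')
  4 → (24, 'aaaaa')
  5 → (14, 'aabaababbbaaaaa')
  6 → (17, 'aababbbaaaaa')
  7 → (15, 'abaababbbaaaaa')
  8 → (2, 'ababababbbbbaabaababbbaaaaa')
  9 → (4, 'abababbbbbaabaababbbaaaaa')
  10 → (18, 'ababbbaaaaa')
  11 → (6, 'ababbbbbaabaababbbaaaaa')
  12 → (20, 'abbbaaaaa')
  13 → (8, 'abbbbbaabaababbbaaaaa')
  14 → (23, 'baaaaa')
  15 → (13, 'baabaababbbaaaaa')
  16 → (16, 'baababbbaaaaa')
  17 → (1, 'bababababbbbbaabaababbbaaaaa')
  18 → (3, 'babababbbbbaabaababbbaaaaa')
  19 → (5, 'bababbbbbaabaababbbaaaaa')
  20 → (19, 'babbbaaaaa')
  21 → (7, 'babbbbbaabaababbbaaaaa')
  22 → (22, 'bbaaaaa')
  23 → (12, 'bbaabaababbbaaaaa')
  24 → (0, 'bbababababbbbbaabaababbbaaaaa')
  25 → (21, 'bbbaaaaa')
  26 → (11, 'bbbaabaababbbaaaaa')
  27 → (10, 'bbbbaabaababbbaaaaa')
  28 → (9, 'bbbbbaabaababbbaaaaa')

SA = [28, 27, 26, 25, 24, 14, 17, 15, 2, 4, 18, 6, 20, 8, 23, 13, 16, 1, 3, 5, 19, 7, 22, 12, 0, 21, 11, 10, 9]
rank  pair      lcp
   1  s[28:],s[27:]  1  'a'
   2  s[27:],s[26:]  2  'aa'
   3  s[26:],s[25:]  3  'aaa'
   4  s[25:],s[24:]  4  'aaaa'
   5  s[24:],s[14:]  2  'aa'
   6  s[14:],s[17:]  4  'aaba'
   7  s[17:],s[15:]  1  'a'
   8  s[15:],s[2:]  3  'aba'
   9  s[2:],s[4:]  6  'ababab'
  10  s[4:],s[18:]  4  'abab'
  11  s[18:],s[6:]  6  'ababbb'
  12  s[6:],s[20:]  2  'ab'
  13  s[20:],s[8:]  4  'abbb'
  14  s[8:],s[23:]  0  ''
  15  s[23:],s[13:]  3  'baa'
  16  s[13:],s[16:]  5  'baaba'
  17  s[16:],s[1:]  2  'ba'
  18  s[1:],s[3:]  7  'bababab'
  19  s[3:],s[5:]  5  'babab'
  20  s[5:],s[19:]  3  'bab'
  21  s[19:],s[7:]  5  'babbb'
  22  s[7:],s[22:]  1  'b'
  23  s[22:],s[12:]  4  'bbaa'
  24  s[12:],s[0:]  3  'bba'
  25  s[0:],s[21:]  2  'bb'
  26  s[21:],s[11:]  5  'bbbaa'
  27  s[11:],s[10:]  3  'bbb'
  28  s[10:],s[9:]  4  'bbbb'

n(n+1)/2 = 29·30/2 = 435
Σ LCP = 0 + 1 + 2 + 3 + 4 + 2 + 4 + 1 + 3 + 6 + 4 + 6 + 2 + 4 + 0 + 3 + 5 + 2 + 7 + 5 + 3 + 5 + 1 + 4 + 3 + 2 + 5 + 3 + 4 = 94
distinct = 435 − 94 = 341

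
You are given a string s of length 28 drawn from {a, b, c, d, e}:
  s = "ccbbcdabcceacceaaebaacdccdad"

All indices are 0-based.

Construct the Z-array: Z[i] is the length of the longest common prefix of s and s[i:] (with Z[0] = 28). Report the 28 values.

Z[0]=28
i=1: outside box; Z[1]=1 grow→box=[1,2)
i=2: outside box; Z[2]=0
i=3: outside box; Z[3]=0
i=4: outside box; Z[4]=1 grow→box=[4,5)
i=5: outside box; Z[5]=0
i=6: outside box; Z[6]=0
i=7: outside box; Z[7]=0
i=8: outside box; Z[8]=2 grow→box=[8,10)
i=9: min(r-i=1, Z[1]=1)=1; Z[9]=1
i=10: outside box; Z[10]=0
i=11: outside box; Z[11]=0
i=12: outside box; Z[12]=2 grow→box=[12,14)
i=13: min(r-i=1, Z[1]=1)=1; Z[13]=1
i=14: outside box; Z[14]=0
i=15: outside box; Z[15]=0
i=16: outside box; Z[16]=0
i=17: outside box; Z[17]=0
i=18: outside box; Z[18]=0
i=19: outside box; Z[19]=0
i=20: outside box; Z[20]=0
i=21: outside box; Z[21]=1 grow→box=[21,22)
i=22: outside box; Z[22]=0
i=23: outside box; Z[23]=2 grow→box=[23,25)
i=24: min(r-i=1, Z[1]=1)=1; Z[24]=1
i=25: outside box; Z[25]=0
i=26: outside box; Z[26]=0
i=27: outside box; Z[27]=0

[28, 1, 0, 0, 1, 0, 0, 0, 2, 1, 0, 0, 2, 1, 0, 0, 0, 0, 0, 0, 0, 1, 0, 2, 1, 0, 0, 0]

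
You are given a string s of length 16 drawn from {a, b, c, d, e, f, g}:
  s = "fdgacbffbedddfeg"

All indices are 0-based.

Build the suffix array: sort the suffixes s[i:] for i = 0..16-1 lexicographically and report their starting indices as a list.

rank→(start, suffix):
  0 → (3, 'acbffbedddfeg')
  1 → (8, 'bedddfeg')
  2 → (5, 'bffbedddfeg')
  3 → (4, 'cbffbedddfeg')
  4 → (10, 'dddfeg')
  5 → (11, 'ddfeg')
  6 → (12, 'dfeg')
  7 → (1, 'dgacbffbedddfeg')
  8 → (9, 'edddfeg')
  9 → (14, 'eg')
  10 → (7, 'fbedddfeg')
  11 → (0, 'fdgacbffbedddfeg')
  12 → (13, 'feg')
  13 → (6, 'ffbedddfeg')
  14 → (15, 'g')
  15 → (2, 'gacbffbedddfeg')

[3, 8, 5, 4, 10, 11, 12, 1, 9, 14, 7, 0, 13, 6, 15, 2]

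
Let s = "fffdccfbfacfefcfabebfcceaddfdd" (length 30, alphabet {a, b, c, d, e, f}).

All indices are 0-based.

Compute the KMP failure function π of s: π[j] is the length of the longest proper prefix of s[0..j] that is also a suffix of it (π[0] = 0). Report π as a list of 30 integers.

π[0] = 0
j=1 s[j]='f': π[1]=1 (border 'f')
j=2 s[j]='f': π[2]=2 (border 'ff')
j=3 s[j]='d': k: 2→1→0; π[3]=0 (border '')
j=4 s[j]='c': π[4]=0 (border '')
j=5 s[j]='c': π[5]=0 (border '')
j=6 s[j]='f': π[6]=1 (border 'f')
j=7 s[j]='b': k: 1→0; π[7]=0 (border '')
j=8 s[j]='f': π[8]=1 (border 'f')
j=9 s[j]='a': k: 1→0; π[9]=0 (border '')
j=10 s[j]='c': π[10]=0 (border '')
j=11 s[j]='f': π[11]=1 (border 'f')
j=12 s[j]='e': k: 1→0; π[12]=0 (border '')
j=13 s[j]='f': π[13]=1 (border 'f')
j=14 s[j]='c': k: 1→0; π[14]=0 (border '')
j=15 s[j]='f': π[15]=1 (border 'f')
j=16 s[j]='a': k: 1→0; π[16]=0 (border '')
j=17 s[j]='b': π[17]=0 (border '')
j=18 s[j]='e': π[18]=0 (border '')
j=19 s[j]='b': π[19]=0 (border '')
j=20 s[j]='f': π[20]=1 (border 'f')
j=21 s[j]='c': k: 1→0; π[21]=0 (border '')
j=22 s[j]='c': π[22]=0 (border '')
j=23 s[j]='e': π[23]=0 (border '')
j=24 s[j]='a': π[24]=0 (border '')
j=25 s[j]='d': π[25]=0 (border '')
j=26 s[j]='d': π[26]=0 (border '')
j=27 s[j]='f': π[27]=1 (border 'f')
j=28 s[j]='d': k: 1→0; π[28]=0 (border '')
j=29 s[j]='d': π[29]=0 (border '')

[0, 1, 2, 0, 0, 0, 1, 0, 1, 0, 0, 1, 0, 1, 0, 1, 0, 0, 0, 0, 1, 0, 0, 0, 0, 0, 0, 1, 0, 0]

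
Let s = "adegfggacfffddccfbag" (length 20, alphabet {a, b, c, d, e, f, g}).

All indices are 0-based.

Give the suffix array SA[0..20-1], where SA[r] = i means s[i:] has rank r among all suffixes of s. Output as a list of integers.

rank→(start, suffix):
  0 → (7, 'acfffddccfbag')
  1 → (0, 'adegfggacfffddccfbag')
  2 → (18, 'ag')
  3 → (17, 'bag')
  4 → (14, 'ccfbag')
  5 → (15, 'cfbag')
  6 → (8, 'cfffddccfbag')
  7 → (13, 'dccfbag')
  8 → (12, 'ddccfbag')
  9 → (1, 'degfggacfffddccfbag')
  10 → (2, 'egfggacfffddccfbag')
  11 → (16, 'fbag')
  12 → (11, 'fddccfbag')
  13 → (10, 'ffddccfbag')
  14 → (9, 'fffddccfbag')
  15 → (4, 'fggacfffddccfbag')
  16 → (19, 'g')
  17 → (6, 'gacfffddccfbag')
  18 → (3, 'gfggacfffddccfbag')
  19 → (5, 'ggacfffddccfbag')

[7, 0, 18, 17, 14, 15, 8, 13, 12, 1, 2, 16, 11, 10, 9, 4, 19, 6, 3, 5]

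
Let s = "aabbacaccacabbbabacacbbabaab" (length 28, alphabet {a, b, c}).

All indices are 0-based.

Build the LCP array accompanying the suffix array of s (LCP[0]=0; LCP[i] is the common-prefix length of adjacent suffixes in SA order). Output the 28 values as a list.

[0, 3, 1, 2, 3, 2, 3, 1, 3, 4, 2, 2, 0, 1, 2, 4, 2, 5, 1, 5, 3, 2, 0, 2, 3, 3, 1, 1]

rank | idx | suffix
   0 |  25 | aab
   1 |   0 | aabbacaccacabbbabacacbbabaab
   2 |  26 | ab
   3 |  23 | abaab
   4 |  15 | abacacbbabaab
   5 |   1 | abbacaccacabbbabacacbbabaab
   6 |  11 | abbbabacacbbabaab
   7 |   9 | acabbbabacacbbabaab
   8 |  17 | acacbbabaab
   9 |   4 | acaccacabbbabacacbbabaab
  10 |  19 | acbbabaab
  11 |   6 | accacabbbabacacbbabaab
  12 |  27 | b
  13 |  24 | baab
  14 |  22 | babaab
  15 |  14 | babacacbbabaab
  16 |  16 | bacacbbabaab
  17 |   3 | bacaccacabbbabacacbbabaab
  18 |  21 | bbabaab
  19 |  13 | bbabacacbbabaab
  20 |   2 | bbacaccacabbbabacacbbabaab
  21 |  12 | bbbabacacbbabaab
  22 |  10 | cabbbabacacbbabaab
  23 |   8 | cacabbbabacacbbabaab
  24 |  18 | cacbbabaab
  25 |   5 | caccacabbbabacacbbabaab
  26 |  20 | cbbabaab
  27 |   7 | ccacabbbabacacbbabaab

SA = [25, 0, 26, 23, 15, 1, 11, 9, 17, 4, 19, 6, 27, 24, 22, 14, 16, 3, 21, 13, 2, 12, 10, 8, 18, 5, 20, 7]
[i] adj suffixes → lcp
  [1] 25/0 → 3 ('aab')
  [2] 0/26 → 1 ('a')
  [3] 26/23 → 2 ('ab')
  [4] 23/15 → 3 ('aba')
  [5] 15/1 → 2 ('ab')
  [6] 1/11 → 3 ('abb')
  [7] 11/9 → 1 ('a')
  [8] 9/17 → 3 ('aca')
  [9] 17/4 → 4 ('acac')
  [10] 4/19 → 2 ('ac')
  [11] 19/6 → 2 ('ac')
  [12] 6/27 → 0 ('')
  [13] 27/24 → 1 ('b')
  [14] 24/22 → 2 ('ba')
  [15] 22/14 → 4 ('baba')
  [16] 14/16 → 2 ('ba')
  [17] 16/3 → 5 ('bacac')
  [18] 3/21 → 1 ('b')
  [19] 21/13 → 5 ('bbaba')
  [20] 13/2 → 3 ('bba')
  [21] 2/12 → 2 ('bb')
  [22] 12/10 → 0 ('')
  [23] 10/8 → 2 ('ca')
  [24] 8/18 → 3 ('cac')
  [25] 18/5 → 3 ('cac')
  [26] 5/20 → 1 ('c')
  [27] 20/7 → 1 ('c')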